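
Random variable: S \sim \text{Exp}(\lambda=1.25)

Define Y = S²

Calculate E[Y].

E[S²] = Var(S) + (E[S])² = 0.64 + 0.64 = 1.28

1.28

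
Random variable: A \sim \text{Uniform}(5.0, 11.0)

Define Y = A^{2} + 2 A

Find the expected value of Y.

E[Y] = 1*E[A²] + 2*E[A]
E[A] = 8
E[A²] = Var(A) + (E[A])² = 3 + 64 = 67
E[Y] = 1*67 + 2*8 = 83

83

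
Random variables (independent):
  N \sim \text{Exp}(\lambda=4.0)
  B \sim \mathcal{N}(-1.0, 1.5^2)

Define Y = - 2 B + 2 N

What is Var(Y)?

For independent RVs: Var(aX + bY) = a²Var(X) + b²Var(Y)
Var(N) = 0.0625
Var(B) = 2.25
Var(Y) = 2²*0.0625 + (-2)²*2.25
= 4*0.0625 + 4*2.25 = 9.25

9.25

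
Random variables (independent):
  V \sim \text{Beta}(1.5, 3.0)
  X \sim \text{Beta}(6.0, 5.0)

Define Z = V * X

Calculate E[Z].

For independent RVs: E[XY] = E[X]*E[Y]
E[V] = 0.33333333
E[X] = 0.54545455
E[Z] = 0.33333333 * 0.54545455 = 0.18181818

0.18181818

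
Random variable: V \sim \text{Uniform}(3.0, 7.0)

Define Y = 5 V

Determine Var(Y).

For Y = aV + b: Var(Y) = a² * Var(V)
Var(V) = (7 - 3)^2/12 = 1.3333333
Var(Y) = 5² * 1.3333333 = 25 * 1.3333333 = 33.333333

33.333333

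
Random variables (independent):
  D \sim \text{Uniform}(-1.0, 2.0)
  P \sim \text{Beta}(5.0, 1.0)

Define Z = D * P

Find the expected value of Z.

For independent RVs: E[XY] = E[X]*E[Y]
E[D] = 0.5
E[P] = 0.83333333
E[Z] = 0.5 * 0.83333333 = 0.41666667

0.41666667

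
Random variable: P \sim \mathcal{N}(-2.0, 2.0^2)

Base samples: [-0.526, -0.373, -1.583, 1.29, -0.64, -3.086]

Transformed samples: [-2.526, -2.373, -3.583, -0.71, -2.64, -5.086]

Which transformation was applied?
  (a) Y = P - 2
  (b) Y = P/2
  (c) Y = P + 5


Checking option (a) Y = P - 2:
  P = -0.526 -> Y = -2.526 ✓
  P = -0.373 -> Y = -2.373 ✓
  P = -1.583 -> Y = -3.583 ✓
All samples match this transformation.

(a) P - 2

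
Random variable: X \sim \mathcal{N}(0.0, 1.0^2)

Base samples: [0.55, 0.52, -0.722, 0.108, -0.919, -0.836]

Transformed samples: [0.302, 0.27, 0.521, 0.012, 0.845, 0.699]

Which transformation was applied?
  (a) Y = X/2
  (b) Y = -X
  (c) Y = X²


Checking option (c) Y = X²:
  X = 0.55 -> Y = 0.302 ✓
  X = 0.52 -> Y = 0.27 ✓
  X = -0.722 -> Y = 0.521 ✓
All samples match this transformation.

(c) X²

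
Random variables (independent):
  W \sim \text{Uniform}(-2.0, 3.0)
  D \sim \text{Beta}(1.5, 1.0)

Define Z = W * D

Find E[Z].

For independent RVs: E[XY] = E[X]*E[Y]
E[W] = 0.5
E[D] = 0.6
E[Z] = 0.5 * 0.6 = 0.3

0.3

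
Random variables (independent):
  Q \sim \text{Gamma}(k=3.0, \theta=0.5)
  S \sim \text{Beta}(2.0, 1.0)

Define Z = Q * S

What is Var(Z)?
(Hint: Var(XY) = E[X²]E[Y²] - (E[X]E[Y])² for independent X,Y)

Var(XY) = E[X²]E[Y²] - (E[X]E[Y])²
E[Q] = 1.5, Var(Q) = 0.75
E[S] = 0.66666667, Var(S) = 0.055555556
E[Q²] = 0.75 + 1.5² = 3
E[S²] = 0.055555556 + 0.66666667² = 0.5
Var(Z) = 3*0.5 - (1.5*0.66666667)²
= 1.5 - 1 = 0.5

0.5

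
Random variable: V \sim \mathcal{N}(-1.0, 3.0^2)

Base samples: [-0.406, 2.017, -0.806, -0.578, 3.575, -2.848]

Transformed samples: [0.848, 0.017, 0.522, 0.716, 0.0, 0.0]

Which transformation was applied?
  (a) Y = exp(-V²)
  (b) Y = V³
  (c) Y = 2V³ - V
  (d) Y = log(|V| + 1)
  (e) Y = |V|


Checking option (a) Y = exp(-V²):
  V = -0.406 -> Y = 0.848 ✓
  V = 2.017 -> Y = 0.017 ✓
  V = -0.806 -> Y = 0.522 ✓
All samples match this transformation.

(a) exp(-V²)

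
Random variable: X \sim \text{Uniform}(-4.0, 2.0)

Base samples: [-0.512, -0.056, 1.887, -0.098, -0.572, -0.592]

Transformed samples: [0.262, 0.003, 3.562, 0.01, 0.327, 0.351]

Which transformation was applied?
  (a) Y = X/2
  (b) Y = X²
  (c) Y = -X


Checking option (b) Y = X²:
  X = -0.512 -> Y = 0.262 ✓
  X = -0.056 -> Y = 0.003 ✓
  X = 1.887 -> Y = 3.562 ✓
All samples match this transformation.

(b) X²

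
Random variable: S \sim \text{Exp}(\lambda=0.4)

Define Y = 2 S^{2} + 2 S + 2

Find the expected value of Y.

E[Y] = 2*E[S²] + 2*E[S] + 2
E[S] = 2.5
E[S²] = Var(S) + (E[S])² = 6.25 + 6.25 = 12.5
E[Y] = 2*12.5 + 2*2.5 + 2 = 32

32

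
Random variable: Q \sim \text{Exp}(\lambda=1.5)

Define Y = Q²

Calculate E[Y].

Using E[X²] = Var(X) + (E[X])²:
E[Q] = 0.66666667
Var(Q) = 1/1.5^2 = 0.44444444
E[Q²] = 0.44444444 + 0.66666667² = 0.44444444 + 0.44444444 = 0.88888889

0.88888889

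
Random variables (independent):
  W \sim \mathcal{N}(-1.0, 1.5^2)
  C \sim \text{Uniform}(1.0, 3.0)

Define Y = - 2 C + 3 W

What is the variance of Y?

For independent RVs: Var(aX + bY) = a²Var(X) + b²Var(Y)
Var(W) = 2.25
Var(C) = 0.33333333
Var(Y) = 3²*2.25 + (-2)²*0.33333333
= 9*2.25 + 4*0.33333333 = 21.583333

21.583333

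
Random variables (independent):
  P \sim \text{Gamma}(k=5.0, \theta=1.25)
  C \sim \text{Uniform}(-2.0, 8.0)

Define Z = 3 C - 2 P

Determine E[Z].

E[Z] = -2*E[P] + 3*E[C]
E[P] = 6.25
E[C] = 3
E[Z] = -2*6.25 + 3*3 = -3.5

-3.5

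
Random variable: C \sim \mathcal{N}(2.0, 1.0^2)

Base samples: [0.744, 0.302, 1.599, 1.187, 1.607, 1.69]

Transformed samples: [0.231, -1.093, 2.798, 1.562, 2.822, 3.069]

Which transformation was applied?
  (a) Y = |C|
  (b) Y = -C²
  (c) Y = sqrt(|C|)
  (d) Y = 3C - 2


Checking option (d) Y = 3C - 2:
  C = 0.744 -> Y = 0.231 ✓
  C = 0.302 -> Y = -1.093 ✓
  C = 1.599 -> Y = 2.798 ✓
All samples match this transformation.

(d) 3C - 2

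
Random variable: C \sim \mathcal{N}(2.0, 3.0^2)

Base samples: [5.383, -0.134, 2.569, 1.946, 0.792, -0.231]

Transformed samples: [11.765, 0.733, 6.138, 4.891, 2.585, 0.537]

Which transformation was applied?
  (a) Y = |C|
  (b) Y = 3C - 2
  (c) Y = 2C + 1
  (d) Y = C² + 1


Checking option (c) Y = 2C + 1:
  C = 5.383 -> Y = 11.765 ✓
  C = -0.134 -> Y = 0.733 ✓
  C = 2.569 -> Y = 6.138 ✓
All samples match this transformation.

(c) 2C + 1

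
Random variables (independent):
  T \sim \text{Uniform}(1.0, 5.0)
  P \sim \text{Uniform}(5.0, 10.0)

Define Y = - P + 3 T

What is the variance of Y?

For independent RVs: Var(aX + bY) = a²Var(X) + b²Var(Y)
Var(T) = 1.3333333
Var(P) = 2.0833333
Var(Y) = 3²*1.3333333 + (-1)²*2.0833333
= 9*1.3333333 + 1*2.0833333 = 14.083333

14.083333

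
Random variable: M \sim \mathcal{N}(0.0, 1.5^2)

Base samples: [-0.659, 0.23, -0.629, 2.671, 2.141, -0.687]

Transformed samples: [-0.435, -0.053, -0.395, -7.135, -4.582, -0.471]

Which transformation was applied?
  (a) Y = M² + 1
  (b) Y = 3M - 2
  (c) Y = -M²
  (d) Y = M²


Checking option (c) Y = -M²:
  M = -0.659 -> Y = -0.435 ✓
  M = 0.23 -> Y = -0.053 ✓
  M = -0.629 -> Y = -0.395 ✓
All samples match this transformation.

(c) -M²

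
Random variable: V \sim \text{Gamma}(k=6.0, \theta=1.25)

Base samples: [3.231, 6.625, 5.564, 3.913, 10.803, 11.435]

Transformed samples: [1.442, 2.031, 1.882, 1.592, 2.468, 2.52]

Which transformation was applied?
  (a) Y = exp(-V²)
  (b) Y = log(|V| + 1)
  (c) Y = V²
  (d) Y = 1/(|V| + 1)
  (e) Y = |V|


Checking option (b) Y = log(|V| + 1):
  V = 3.231 -> Y = 1.442 ✓
  V = 6.625 -> Y = 2.031 ✓
  V = 5.564 -> Y = 1.882 ✓
All samples match this transformation.

(b) log(|V| + 1)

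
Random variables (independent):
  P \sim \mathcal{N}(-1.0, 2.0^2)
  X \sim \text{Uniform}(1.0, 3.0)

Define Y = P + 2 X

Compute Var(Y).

For independent RVs: Var(aX + bY) = a²Var(X) + b²Var(Y)
Var(P) = 4
Var(X) = 0.33333333
Var(Y) = 1²*4 + 2²*0.33333333
= 1*4 + 4*0.33333333 = 5.3333333

5.3333333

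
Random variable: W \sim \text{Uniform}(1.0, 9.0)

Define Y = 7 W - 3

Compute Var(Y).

For Y = aW + b: Var(Y) = a² * Var(W)
Var(W) = (9 - 1)^2/12 = 5.3333333
Var(Y) = 7² * 5.3333333 = 49 * 5.3333333 = 261.33333

261.33333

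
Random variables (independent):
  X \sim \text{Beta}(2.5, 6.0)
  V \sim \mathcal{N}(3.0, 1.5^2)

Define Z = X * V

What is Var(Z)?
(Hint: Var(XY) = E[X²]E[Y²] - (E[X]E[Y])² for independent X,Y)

Var(XY) = E[X²]E[Y²] - (E[X]E[Y])²
E[X] = 0.29411765, Var(X) = 0.021853943
E[V] = 3, Var(V) = 2.25
E[X²] = 0.021853943 + 0.29411765² = 0.10835913
E[V²] = 2.25 + 3² = 11.25
Var(Z) = 0.10835913*11.25 - (0.29411765*3)²
= 1.2190402 - 0.77854671 = 0.44049353

0.44049353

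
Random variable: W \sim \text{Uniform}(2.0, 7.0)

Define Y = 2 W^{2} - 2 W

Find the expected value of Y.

E[Y] = 2*E[W²] - 2*E[W]
E[W] = 4.5
E[W²] = Var(W) + (E[W])² = 2.0833333 + 20.25 = 22.333333
E[Y] = 2*22.333333 - 2*4.5 = 35.666667

35.666667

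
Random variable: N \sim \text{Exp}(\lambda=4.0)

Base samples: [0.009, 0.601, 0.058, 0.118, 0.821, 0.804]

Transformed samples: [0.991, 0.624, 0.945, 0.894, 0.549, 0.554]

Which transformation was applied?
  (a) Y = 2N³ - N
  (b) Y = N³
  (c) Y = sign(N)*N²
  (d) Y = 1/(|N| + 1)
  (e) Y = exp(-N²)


Checking option (d) Y = 1/(|N| + 1):
  N = 0.009 -> Y = 0.991 ✓
  N = 0.601 -> Y = 0.624 ✓
  N = 0.058 -> Y = 0.945 ✓
All samples match this transformation.

(d) 1/(|N| + 1)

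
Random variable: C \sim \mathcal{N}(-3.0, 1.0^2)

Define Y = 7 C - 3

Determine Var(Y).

For Y = aC + b: Var(Y) = a² * Var(C)
Var(C) = 1.0^2 = 1
Var(Y) = 7² * 1 = 49 * 1 = 49

49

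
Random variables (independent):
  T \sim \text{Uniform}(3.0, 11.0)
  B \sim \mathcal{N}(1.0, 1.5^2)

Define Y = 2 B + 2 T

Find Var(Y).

For independent RVs: Var(aX + bY) = a²Var(X) + b²Var(Y)
Var(T) = 5.3333333
Var(B) = 2.25
Var(Y) = 2²*5.3333333 + 2²*2.25
= 4*5.3333333 + 4*2.25 = 30.333333

30.333333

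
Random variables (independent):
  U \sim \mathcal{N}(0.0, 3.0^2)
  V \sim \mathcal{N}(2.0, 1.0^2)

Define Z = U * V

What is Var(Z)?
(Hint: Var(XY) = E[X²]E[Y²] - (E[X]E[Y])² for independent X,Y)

Var(XY) = E[X²]E[Y²] - (E[X]E[Y])²
E[U] = 0, Var(U) = 9
E[V] = 2, Var(V) = 1
E[U²] = 9 + 0² = 9
E[V²] = 1 + 2² = 5
Var(Z) = 9*5 - (0*2)²
= 45 - 0 = 45

45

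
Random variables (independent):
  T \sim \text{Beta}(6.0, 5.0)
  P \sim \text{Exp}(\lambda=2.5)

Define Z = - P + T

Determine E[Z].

E[Z] = 1*E[T] - 1*E[P]
E[T] = 0.54545455
E[P] = 0.4
E[Z] = 1*0.54545455 - 1*0.4 = 0.14545455

0.14545455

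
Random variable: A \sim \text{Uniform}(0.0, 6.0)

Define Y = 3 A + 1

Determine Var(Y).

For Y = aA + b: Var(Y) = a² * Var(A)
Var(A) = (6 - 0)^2/12 = 3
Var(Y) = 3² * 3 = 9 * 3 = 27

27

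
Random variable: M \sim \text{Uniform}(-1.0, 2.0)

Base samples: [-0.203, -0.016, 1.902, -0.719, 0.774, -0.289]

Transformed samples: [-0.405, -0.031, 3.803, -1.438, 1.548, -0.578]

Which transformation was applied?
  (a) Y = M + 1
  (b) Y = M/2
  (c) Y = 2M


Checking option (c) Y = 2M:
  M = -0.203 -> Y = -0.405 ✓
  M = -0.016 -> Y = -0.031 ✓
  M = 1.902 -> Y = 3.803 ✓
All samples match this transformation.

(c) 2M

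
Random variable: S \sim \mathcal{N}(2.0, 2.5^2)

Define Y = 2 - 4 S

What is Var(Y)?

For Y = aS + b: Var(Y) = a² * Var(S)
Var(S) = 2.5^2 = 6.25
Var(Y) = (-4)² * 6.25 = 16 * 6.25 = 100

100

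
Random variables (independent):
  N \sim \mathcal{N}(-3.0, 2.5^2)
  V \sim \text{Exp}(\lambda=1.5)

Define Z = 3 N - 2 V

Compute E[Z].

E[Z] = 3*E[N] - 2*E[V]
E[N] = -3
E[V] = 0.66666667
E[Z] = 3*(-3) - 2*0.66666667 = -10.333333

-10.333333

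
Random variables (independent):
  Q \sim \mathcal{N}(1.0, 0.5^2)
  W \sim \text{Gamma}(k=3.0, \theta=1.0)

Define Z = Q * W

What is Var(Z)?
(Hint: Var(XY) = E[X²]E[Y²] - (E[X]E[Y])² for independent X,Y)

Var(XY) = E[X²]E[Y²] - (E[X]E[Y])²
E[Q] = 1, Var(Q) = 0.25
E[W] = 3, Var(W) = 3
E[Q²] = 0.25 + 1² = 1.25
E[W²] = 3 + 3² = 12
Var(Z) = 1.25*12 - (1*3)²
= 15 - 9 = 6

6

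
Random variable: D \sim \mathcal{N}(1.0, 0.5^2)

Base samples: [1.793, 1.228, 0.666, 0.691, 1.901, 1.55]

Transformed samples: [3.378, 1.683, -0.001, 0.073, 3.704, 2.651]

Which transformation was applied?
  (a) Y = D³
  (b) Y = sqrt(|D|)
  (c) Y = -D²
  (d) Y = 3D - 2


Checking option (d) Y = 3D - 2:
  D = 1.793 -> Y = 3.378 ✓
  D = 1.228 -> Y = 1.683 ✓
  D = 0.666 -> Y = -0.001 ✓
All samples match this transformation.

(d) 3D - 2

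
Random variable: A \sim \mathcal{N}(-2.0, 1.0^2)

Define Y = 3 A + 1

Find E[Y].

For Y = 3A + 1:
E[Y] = 3 * E[A] + 1
E[A] = -2.0 = -2
E[Y] = 3 * (-2) + 1 = -5

-5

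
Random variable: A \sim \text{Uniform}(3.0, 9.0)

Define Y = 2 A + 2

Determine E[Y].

For Y = 2A + 2:
E[Y] = 2 * E[A] + 2
E[A] = (3 + 9)/2 = 6
E[Y] = 2 * 6 + 2 = 14

14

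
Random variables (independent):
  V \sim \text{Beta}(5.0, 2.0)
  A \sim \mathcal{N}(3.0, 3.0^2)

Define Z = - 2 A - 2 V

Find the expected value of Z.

E[Z] = -2*E[V] - 2*E[A]
E[V] = 0.71428571
E[A] = 3
E[Z] = -2*0.71428571 - 2*3 = -7.4285714

-7.4285714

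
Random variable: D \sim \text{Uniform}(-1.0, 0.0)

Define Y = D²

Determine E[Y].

Using E[X²] = Var(X) + (E[X])²:
E[D] = -0.5
Var(D) = (0 + 1)^2/12 = 0.083333333
E[D²] = 0.083333333 + (-0.5)² = 0.083333333 + 0.25 = 0.33333333

0.33333333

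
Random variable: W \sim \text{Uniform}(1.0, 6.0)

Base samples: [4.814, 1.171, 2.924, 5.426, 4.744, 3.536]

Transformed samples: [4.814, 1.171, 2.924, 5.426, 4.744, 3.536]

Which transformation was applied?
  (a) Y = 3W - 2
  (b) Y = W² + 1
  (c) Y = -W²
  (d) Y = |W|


Checking option (d) Y = |W|:
  W = 4.814 -> Y = 4.814 ✓
  W = 1.171 -> Y = 1.171 ✓
  W = 2.924 -> Y = 2.924 ✓
All samples match this transformation.

(d) |W|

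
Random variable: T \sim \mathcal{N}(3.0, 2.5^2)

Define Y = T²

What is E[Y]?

E[T²] = Var(T) + (E[T])² = 6.25 + 9 = 15.25

15.25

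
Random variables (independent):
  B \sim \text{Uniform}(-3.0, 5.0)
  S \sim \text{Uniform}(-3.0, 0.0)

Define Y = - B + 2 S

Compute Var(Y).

For independent RVs: Var(aX + bY) = a²Var(X) + b²Var(Y)
Var(B) = 5.3333333
Var(S) = 0.75
Var(Y) = (-1)²*5.3333333 + 2²*0.75
= 1*5.3333333 + 4*0.75 = 8.3333333

8.3333333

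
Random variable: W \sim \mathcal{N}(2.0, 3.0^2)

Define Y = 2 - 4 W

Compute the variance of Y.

For Y = aW + b: Var(Y) = a² * Var(W)
Var(W) = 3.0^2 = 9
Var(Y) = (-4)² * 9 = 16 * 9 = 144

144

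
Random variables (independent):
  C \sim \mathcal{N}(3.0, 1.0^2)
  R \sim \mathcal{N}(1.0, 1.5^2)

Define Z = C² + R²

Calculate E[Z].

E[Z] = E[C²] + E[R²]
E[C²] = Var(C) + E[C]² = 1 + 9 = 10
E[R²] = Var(R) + E[R]² = 2.25 + 1 = 3.25
E[Z] = 10 + 3.25 = 13.25

13.25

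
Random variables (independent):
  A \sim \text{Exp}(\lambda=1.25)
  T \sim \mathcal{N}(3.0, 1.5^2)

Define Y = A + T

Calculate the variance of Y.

For independent RVs: Var(aX + bY) = a²Var(X) + b²Var(Y)
Var(A) = 0.64
Var(T) = 2.25
Var(Y) = 1²*0.64 + 1²*2.25
= 1*0.64 + 1*2.25 = 2.89

2.89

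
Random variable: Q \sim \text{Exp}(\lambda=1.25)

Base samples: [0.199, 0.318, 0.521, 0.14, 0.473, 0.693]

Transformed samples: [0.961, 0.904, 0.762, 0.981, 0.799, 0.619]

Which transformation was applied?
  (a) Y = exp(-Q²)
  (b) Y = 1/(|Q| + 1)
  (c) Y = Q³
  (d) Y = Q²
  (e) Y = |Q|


Checking option (a) Y = exp(-Q²):
  Q = 0.199 -> Y = 0.961 ✓
  Q = 0.318 -> Y = 0.904 ✓
  Q = 0.521 -> Y = 0.762 ✓
All samples match this transformation.

(a) exp(-Q²)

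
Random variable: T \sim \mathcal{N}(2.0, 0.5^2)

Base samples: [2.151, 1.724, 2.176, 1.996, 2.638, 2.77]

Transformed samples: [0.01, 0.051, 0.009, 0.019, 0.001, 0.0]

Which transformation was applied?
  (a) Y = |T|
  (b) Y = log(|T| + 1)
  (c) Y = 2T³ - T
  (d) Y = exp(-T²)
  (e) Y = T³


Checking option (d) Y = exp(-T²):
  T = 2.151 -> Y = 0.01 ✓
  T = 1.724 -> Y = 0.051 ✓
  T = 2.176 -> Y = 0.009 ✓
All samples match this transformation.

(d) exp(-T²)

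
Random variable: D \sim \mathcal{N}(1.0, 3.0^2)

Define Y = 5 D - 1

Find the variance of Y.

For Y = aD + b: Var(Y) = a² * Var(D)
Var(D) = 3.0^2 = 9
Var(Y) = 5² * 9 = 25 * 9 = 225

225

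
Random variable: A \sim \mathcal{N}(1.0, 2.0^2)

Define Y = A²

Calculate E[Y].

Using E[X²] = Var(X) + (E[X])²:
E[A] = 1
Var(A) = 2.0^2 = 4
E[A²] = 4 + 1² = 4 + 1 = 5

5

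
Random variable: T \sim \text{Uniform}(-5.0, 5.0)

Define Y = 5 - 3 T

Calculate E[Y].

For Y = -3T + 5:
E[Y] = -3 * E[T] + 5
E[T] = (-5 + 5)/2 = 0
E[Y] = -3 * 0 + 5 = 5

5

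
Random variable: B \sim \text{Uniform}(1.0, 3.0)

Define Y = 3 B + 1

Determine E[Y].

For Y = 3B + 1:
E[Y] = 3 * E[B] + 1
E[B] = (1 + 3)/2 = 2
E[Y] = 3 * 2 + 1 = 7

7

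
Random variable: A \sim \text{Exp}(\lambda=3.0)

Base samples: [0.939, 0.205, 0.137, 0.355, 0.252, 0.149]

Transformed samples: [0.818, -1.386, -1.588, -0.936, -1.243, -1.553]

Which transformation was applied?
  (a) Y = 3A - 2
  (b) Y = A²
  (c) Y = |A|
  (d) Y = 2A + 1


Checking option (a) Y = 3A - 2:
  A = 0.939 -> Y = 0.818 ✓
  A = 0.205 -> Y = -1.386 ✓
  A = 0.137 -> Y = -1.588 ✓
All samples match this transformation.

(a) 3A - 2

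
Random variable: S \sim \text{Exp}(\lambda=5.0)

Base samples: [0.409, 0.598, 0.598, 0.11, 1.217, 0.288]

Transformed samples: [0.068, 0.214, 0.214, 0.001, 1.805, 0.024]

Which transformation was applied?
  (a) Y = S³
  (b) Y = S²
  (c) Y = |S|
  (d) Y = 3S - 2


Checking option (a) Y = S³:
  S = 0.409 -> Y = 0.068 ✓
  S = 0.598 -> Y = 0.214 ✓
  S = 0.598 -> Y = 0.214 ✓
All samples match this transformation.

(a) S³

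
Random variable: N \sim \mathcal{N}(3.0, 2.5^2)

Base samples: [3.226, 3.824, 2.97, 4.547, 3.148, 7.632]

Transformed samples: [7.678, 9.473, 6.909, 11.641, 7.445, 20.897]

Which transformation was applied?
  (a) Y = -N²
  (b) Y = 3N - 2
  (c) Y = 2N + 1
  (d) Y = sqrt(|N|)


Checking option (b) Y = 3N - 2:
  N = 3.226 -> Y = 7.678 ✓
  N = 3.824 -> Y = 9.473 ✓
  N = 2.97 -> Y = 6.909 ✓
All samples match this transformation.

(b) 3N - 2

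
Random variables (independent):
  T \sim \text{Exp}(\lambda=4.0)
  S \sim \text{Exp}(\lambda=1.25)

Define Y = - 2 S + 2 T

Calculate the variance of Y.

For independent RVs: Var(aX + bY) = a²Var(X) + b²Var(Y)
Var(T) = 0.0625
Var(S) = 0.64
Var(Y) = 2²*0.0625 + (-2)²*0.64
= 4*0.0625 + 4*0.64 = 2.81

2.81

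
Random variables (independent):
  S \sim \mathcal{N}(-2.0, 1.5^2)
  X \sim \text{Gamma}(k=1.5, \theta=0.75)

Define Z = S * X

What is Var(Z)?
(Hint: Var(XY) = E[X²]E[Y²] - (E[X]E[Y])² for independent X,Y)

Var(XY) = E[X²]E[Y²] - (E[X]E[Y])²
E[S] = -2, Var(S) = 2.25
E[X] = 1.125, Var(X) = 0.84375
E[S²] = 2.25 + (-2)² = 6.25
E[X²] = 0.84375 + 1.125² = 2.109375
Var(Z) = 6.25*2.109375 - (-2*1.125)²
= 13.183594 - 5.0625 = 8.1210938

8.1210938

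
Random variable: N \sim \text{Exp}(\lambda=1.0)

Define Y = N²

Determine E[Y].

Using E[X²] = Var(X) + (E[X])²:
E[N] = 1
Var(N) = 1/1.0^2 = 1
E[N²] = 1 + 1² = 1 + 1 = 2

2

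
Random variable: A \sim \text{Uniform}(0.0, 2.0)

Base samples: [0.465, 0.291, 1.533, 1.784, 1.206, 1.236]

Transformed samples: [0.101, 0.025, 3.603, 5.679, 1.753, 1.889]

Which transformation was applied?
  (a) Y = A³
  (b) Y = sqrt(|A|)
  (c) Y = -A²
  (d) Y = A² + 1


Checking option (a) Y = A³:
  A = 0.465 -> Y = 0.101 ✓
  A = 0.291 -> Y = 0.025 ✓
  A = 1.533 -> Y = 3.603 ✓
All samples match this transformation.

(a) A³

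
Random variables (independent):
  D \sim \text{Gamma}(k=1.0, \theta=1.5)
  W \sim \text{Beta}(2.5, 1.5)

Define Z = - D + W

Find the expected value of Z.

E[Z] = -1*E[D] + 1*E[W]
E[D] = 1.5
E[W] = 0.625
E[Z] = -1*1.5 + 1*0.625 = -0.875

-0.875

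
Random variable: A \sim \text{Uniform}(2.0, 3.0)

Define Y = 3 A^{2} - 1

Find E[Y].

E[Y] = 3*E[A²] - 1
E[A] = 2.5
E[A²] = Var(A) + (E[A])² = 0.083333333 + 6.25 = 6.3333333
E[Y] = 3*6.3333333 - 1 = 18

18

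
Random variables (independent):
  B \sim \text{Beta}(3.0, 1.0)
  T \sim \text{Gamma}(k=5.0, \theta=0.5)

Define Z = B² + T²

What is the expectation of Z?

E[Z] = E[B²] + E[T²]
E[B²] = Var(B) + E[B]² = 0.0375 + 0.5625 = 0.6
E[T²] = Var(T) + E[T]² = 1.25 + 6.25 = 7.5
E[Z] = 0.6 + 7.5 = 8.1

8.1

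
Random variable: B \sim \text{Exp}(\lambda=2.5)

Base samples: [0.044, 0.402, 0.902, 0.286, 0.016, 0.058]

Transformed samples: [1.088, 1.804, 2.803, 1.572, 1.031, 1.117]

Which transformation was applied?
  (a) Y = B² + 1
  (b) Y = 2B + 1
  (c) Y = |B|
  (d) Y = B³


Checking option (b) Y = 2B + 1:
  B = 0.044 -> Y = 1.088 ✓
  B = 0.402 -> Y = 1.804 ✓
  B = 0.902 -> Y = 2.803 ✓
All samples match this transformation.

(b) 2B + 1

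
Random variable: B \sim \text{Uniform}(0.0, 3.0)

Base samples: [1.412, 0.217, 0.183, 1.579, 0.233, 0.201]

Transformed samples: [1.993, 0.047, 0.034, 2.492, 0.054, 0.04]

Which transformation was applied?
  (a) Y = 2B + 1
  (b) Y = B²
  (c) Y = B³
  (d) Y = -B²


Checking option (b) Y = B²:
  B = 1.412 -> Y = 1.993 ✓
  B = 0.217 -> Y = 0.047 ✓
  B = 0.183 -> Y = 0.034 ✓
All samples match this transformation.

(b) B²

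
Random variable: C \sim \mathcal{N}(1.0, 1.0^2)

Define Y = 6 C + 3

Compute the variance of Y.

For Y = aC + b: Var(Y) = a² * Var(C)
Var(C) = 1.0^2 = 1
Var(Y) = 6² * 1 = 36 * 1 = 36

36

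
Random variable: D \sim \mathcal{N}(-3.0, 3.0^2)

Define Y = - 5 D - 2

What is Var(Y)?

For Y = aD + b: Var(Y) = a² * Var(D)
Var(D) = 3.0^2 = 9
Var(Y) = (-5)² * 9 = 25 * 9 = 225

225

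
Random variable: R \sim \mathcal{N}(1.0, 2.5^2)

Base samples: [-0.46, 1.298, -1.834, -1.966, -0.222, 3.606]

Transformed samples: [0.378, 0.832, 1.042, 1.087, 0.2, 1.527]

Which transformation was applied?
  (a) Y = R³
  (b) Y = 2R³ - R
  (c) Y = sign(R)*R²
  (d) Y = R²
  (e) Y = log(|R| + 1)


Checking option (e) Y = log(|R| + 1):
  R = -0.46 -> Y = 0.378 ✓
  R = 1.298 -> Y = 0.832 ✓
  R = -1.834 -> Y = 1.042 ✓
All samples match this transformation.

(e) log(|R| + 1)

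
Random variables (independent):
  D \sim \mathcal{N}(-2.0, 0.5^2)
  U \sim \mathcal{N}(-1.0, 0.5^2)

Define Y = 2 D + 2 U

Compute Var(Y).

For independent RVs: Var(aX + bY) = a²Var(X) + b²Var(Y)
Var(D) = 0.25
Var(U) = 0.25
Var(Y) = 2²*0.25 + 2²*0.25
= 4*0.25 + 4*0.25 = 2

2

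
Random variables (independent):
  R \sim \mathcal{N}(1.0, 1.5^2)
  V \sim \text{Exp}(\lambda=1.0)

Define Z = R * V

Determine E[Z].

For independent RVs: E[XY] = E[X]*E[Y]
E[R] = 1
E[V] = 1
E[Z] = 1 * 1 = 1

1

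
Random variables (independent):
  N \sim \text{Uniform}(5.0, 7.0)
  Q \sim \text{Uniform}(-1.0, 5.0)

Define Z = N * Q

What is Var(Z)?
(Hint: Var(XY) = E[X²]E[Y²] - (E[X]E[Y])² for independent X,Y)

Var(XY) = E[X²]E[Y²] - (E[X]E[Y])²
E[N] = 6, Var(N) = 0.33333333
E[Q] = 2, Var(Q) = 3
E[N²] = 0.33333333 + 6² = 36.333333
E[Q²] = 3 + 2² = 7
Var(Z) = 36.333333*7 - (6*2)²
= 254.33333 - 144 = 110.33333

110.33333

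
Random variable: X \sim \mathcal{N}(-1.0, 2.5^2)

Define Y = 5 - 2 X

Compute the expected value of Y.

For Y = -2X + 5:
E[Y] = -2 * E[X] + 5
E[X] = -1.0 = -1
E[Y] = -2 * (-1) + 5 = 7

7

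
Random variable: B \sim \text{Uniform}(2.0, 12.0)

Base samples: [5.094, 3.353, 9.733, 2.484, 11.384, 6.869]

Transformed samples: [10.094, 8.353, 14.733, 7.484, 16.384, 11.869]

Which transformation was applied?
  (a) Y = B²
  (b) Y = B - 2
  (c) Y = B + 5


Checking option (c) Y = B + 5:
  B = 5.094 -> Y = 10.094 ✓
  B = 3.353 -> Y = 8.353 ✓
  B = 9.733 -> Y = 14.733 ✓
All samples match this transformation.

(c) B + 5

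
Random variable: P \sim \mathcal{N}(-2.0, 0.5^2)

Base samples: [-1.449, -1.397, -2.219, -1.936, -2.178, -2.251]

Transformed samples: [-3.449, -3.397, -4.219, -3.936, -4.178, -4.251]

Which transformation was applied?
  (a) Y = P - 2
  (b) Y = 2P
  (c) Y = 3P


Checking option (a) Y = P - 2:
  P = -1.449 -> Y = -3.449 ✓
  P = -1.397 -> Y = -3.397 ✓
  P = -2.219 -> Y = -4.219 ✓
All samples match this transformation.

(a) P - 2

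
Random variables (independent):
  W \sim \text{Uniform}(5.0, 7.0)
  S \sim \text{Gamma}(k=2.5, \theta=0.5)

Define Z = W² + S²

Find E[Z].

E[Z] = E[W²] + E[S²]
E[W²] = Var(W) + E[W]² = 0.33333333 + 36 = 36.333333
E[S²] = Var(S) + E[S]² = 0.625 + 1.5625 = 2.1875
E[Z] = 36.333333 + 2.1875 = 38.520833

38.520833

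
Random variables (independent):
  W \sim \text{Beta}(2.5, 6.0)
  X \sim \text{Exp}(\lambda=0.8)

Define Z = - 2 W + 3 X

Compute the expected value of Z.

E[Z] = -2*E[W] + 3*E[X]
E[W] = 0.29411765
E[X] = 1.25
E[Z] = -2*0.29411765 + 3*1.25 = 3.1617647

3.1617647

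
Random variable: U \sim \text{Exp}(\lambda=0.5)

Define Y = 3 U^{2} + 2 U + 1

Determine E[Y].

E[Y] = 3*E[U²] + 2*E[U] + 1
E[U] = 2
E[U²] = Var(U) + (E[U])² = 4 + 4 = 8
E[Y] = 3*8 + 2*2 + 1 = 29

29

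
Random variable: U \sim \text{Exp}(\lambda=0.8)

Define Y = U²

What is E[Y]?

E[U²] = Var(U) + (E[U])² = 1.5625 + 1.5625 = 3.125

3.125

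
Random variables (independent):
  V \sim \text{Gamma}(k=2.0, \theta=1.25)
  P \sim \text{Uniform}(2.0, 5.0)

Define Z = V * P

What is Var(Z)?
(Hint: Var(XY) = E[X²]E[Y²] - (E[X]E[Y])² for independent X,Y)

Var(XY) = E[X²]E[Y²] - (E[X]E[Y])²
E[V] = 2.5, Var(V) = 3.125
E[P] = 3.5, Var(P) = 0.75
E[V²] = 3.125 + 2.5² = 9.375
E[P²] = 0.75 + 3.5² = 13
Var(Z) = 9.375*13 - (2.5*3.5)²
= 121.875 - 76.5625 = 45.3125

45.3125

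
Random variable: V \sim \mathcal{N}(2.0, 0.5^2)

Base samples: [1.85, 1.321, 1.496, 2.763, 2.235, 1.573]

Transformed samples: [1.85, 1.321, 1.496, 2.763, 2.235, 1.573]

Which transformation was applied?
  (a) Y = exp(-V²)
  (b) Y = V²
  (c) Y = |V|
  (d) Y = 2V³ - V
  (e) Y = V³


Checking option (c) Y = |V|:
  V = 1.85 -> Y = 1.85 ✓
  V = 1.321 -> Y = 1.321 ✓
  V = 1.496 -> Y = 1.496 ✓
All samples match this transformation.

(c) |V|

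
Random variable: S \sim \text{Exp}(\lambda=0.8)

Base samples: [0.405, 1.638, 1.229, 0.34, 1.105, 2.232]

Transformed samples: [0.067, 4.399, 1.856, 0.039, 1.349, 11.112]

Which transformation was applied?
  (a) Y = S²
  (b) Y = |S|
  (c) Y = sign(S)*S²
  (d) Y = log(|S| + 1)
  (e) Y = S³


Checking option (e) Y = S³:
  S = 0.405 -> Y = 0.067 ✓
  S = 1.638 -> Y = 4.399 ✓
  S = 1.229 -> Y = 1.856 ✓
All samples match this transformation.

(e) S³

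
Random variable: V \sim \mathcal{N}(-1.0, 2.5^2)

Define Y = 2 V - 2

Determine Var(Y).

For Y = aV + b: Var(Y) = a² * Var(V)
Var(V) = 2.5^2 = 6.25
Var(Y) = 2² * 6.25 = 4 * 6.25 = 25

25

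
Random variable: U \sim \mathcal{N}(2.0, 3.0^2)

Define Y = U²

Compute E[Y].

E[U²] = Var(U) + (E[U])² = 9 + 4 = 13

13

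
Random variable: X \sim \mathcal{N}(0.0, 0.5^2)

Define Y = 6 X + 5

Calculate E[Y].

For Y = 6X + 5:
E[Y] = 6 * E[X] + 5
E[X] = 0.0 = 0
E[Y] = 6 * 0 + 5 = 5

5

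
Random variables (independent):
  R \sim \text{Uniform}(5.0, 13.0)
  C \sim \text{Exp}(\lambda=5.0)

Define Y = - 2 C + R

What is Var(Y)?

For independent RVs: Var(aX + bY) = a²Var(X) + b²Var(Y)
Var(R) = 5.3333333
Var(C) = 0.04
Var(Y) = 1²*5.3333333 + (-2)²*0.04
= 1*5.3333333 + 4*0.04 = 5.4933333

5.4933333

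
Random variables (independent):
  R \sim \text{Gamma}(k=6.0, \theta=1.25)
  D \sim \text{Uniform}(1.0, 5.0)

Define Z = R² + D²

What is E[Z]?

E[Z] = E[R²] + E[D²]
E[R²] = Var(R) + E[R]² = 9.375 + 56.25 = 65.625
E[D²] = Var(D) + E[D]² = 1.3333333 + 9 = 10.333333
E[Z] = 65.625 + 10.333333 = 75.958333

75.958333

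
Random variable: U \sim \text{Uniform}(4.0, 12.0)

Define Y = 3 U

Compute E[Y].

For Y = 3U:
E[Y] = 3 * E[U]
E[U] = (4 + 12)/2 = 8
E[Y] = 3 * 8 = 24

24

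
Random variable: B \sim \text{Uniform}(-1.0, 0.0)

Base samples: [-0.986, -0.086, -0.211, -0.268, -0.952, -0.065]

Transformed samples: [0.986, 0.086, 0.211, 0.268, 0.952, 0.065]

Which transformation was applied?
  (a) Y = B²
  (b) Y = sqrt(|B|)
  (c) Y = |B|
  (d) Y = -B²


Checking option (c) Y = |B|:
  B = -0.986 -> Y = 0.986 ✓
  B = -0.086 -> Y = 0.086 ✓
  B = -0.211 -> Y = 0.211 ✓
All samples match this transformation.

(c) |B|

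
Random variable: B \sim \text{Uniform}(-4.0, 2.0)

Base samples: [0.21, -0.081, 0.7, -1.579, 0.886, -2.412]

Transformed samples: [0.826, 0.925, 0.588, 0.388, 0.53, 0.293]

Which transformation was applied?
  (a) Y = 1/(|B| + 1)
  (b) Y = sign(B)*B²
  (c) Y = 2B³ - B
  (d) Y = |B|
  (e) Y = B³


Checking option (a) Y = 1/(|B| + 1):
  B = 0.21 -> Y = 0.826 ✓
  B = -0.081 -> Y = 0.925 ✓
  B = 0.7 -> Y = 0.588 ✓
All samples match this transformation.

(a) 1/(|B| + 1)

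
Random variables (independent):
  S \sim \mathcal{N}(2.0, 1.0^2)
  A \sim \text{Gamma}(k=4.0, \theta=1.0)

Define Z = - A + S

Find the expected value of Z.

E[Z] = 1*E[S] - 1*E[A]
E[S] = 2
E[A] = 4
E[Z] = 1*2 - 1*4 = -2

-2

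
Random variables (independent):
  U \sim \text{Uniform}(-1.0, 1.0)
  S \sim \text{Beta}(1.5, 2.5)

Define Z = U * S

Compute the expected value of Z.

For independent RVs: E[XY] = E[X]*E[Y]
E[U] = 0
E[S] = 0.375
E[Z] = 0 * 0.375 = 0

0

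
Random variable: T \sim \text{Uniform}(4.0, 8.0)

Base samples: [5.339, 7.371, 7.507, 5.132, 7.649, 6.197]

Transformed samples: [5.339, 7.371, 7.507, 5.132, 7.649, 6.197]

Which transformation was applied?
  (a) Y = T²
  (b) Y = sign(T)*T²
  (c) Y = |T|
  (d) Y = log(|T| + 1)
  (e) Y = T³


Checking option (c) Y = |T|:
  T = 5.339 -> Y = 5.339 ✓
  T = 7.371 -> Y = 7.371 ✓
  T = 7.507 -> Y = 7.507 ✓
All samples match this transformation.

(c) |T|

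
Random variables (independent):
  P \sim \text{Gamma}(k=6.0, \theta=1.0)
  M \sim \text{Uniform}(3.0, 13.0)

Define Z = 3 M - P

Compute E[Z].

E[Z] = -1*E[P] + 3*E[M]
E[P] = 6
E[M] = 8
E[Z] = -1*6 + 3*8 = 18

18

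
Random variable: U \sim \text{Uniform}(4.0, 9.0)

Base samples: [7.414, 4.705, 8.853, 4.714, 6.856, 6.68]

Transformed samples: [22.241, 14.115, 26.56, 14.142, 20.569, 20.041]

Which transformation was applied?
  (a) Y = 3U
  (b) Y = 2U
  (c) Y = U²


Checking option (a) Y = 3U:
  U = 7.414 -> Y = 22.241 ✓
  U = 4.705 -> Y = 14.115 ✓
  U = 8.853 -> Y = 26.56 ✓
All samples match this transformation.

(a) 3U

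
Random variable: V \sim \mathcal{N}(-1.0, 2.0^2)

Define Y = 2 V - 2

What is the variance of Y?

For Y = aV + b: Var(Y) = a² * Var(V)
Var(V) = 2.0^2 = 4
Var(Y) = 2² * 4 = 4 * 4 = 16

16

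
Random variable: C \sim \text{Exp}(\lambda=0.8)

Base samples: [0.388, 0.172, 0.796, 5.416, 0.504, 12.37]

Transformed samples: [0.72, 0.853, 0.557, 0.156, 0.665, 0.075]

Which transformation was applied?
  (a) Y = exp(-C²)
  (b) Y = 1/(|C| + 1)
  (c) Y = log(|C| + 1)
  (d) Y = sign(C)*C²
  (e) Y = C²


Checking option (b) Y = 1/(|C| + 1):
  C = 0.388 -> Y = 0.72 ✓
  C = 0.172 -> Y = 0.853 ✓
  C = 0.796 -> Y = 0.557 ✓
All samples match this transformation.

(b) 1/(|C| + 1)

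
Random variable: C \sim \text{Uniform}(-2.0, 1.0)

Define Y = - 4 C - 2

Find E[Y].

For Y = -4C - 2:
E[Y] = -4 * E[C] - 2
E[C] = (-2 + 1)/2 = -0.5
E[Y] = -4 * (-0.5) - 2 = 0

0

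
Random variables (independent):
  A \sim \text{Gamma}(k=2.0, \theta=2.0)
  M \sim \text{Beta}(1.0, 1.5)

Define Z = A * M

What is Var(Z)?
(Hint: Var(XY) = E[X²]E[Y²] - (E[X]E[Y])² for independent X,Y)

Var(XY) = E[X²]E[Y²] - (E[X]E[Y])²
E[A] = 4, Var(A) = 8
E[M] = 0.4, Var(M) = 0.068571429
E[A²] = 8 + 4² = 24
E[M²] = 0.068571429 + 0.4² = 0.22857143
Var(Z) = 24*0.22857143 - (4*0.4)²
= 5.4857143 - 2.56 = 2.9257143

2.9257143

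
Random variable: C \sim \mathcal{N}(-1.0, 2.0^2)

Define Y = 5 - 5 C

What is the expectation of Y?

For Y = -5C + 5:
E[Y] = -5 * E[C] + 5
E[C] = -1.0 = -1
E[Y] = -5 * (-1) + 5 = 10

10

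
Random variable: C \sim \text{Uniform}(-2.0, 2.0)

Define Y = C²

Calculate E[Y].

Using E[X²] = Var(X) + (E[X])²:
E[C] = 0
Var(C) = (2 + 2)^2/12 = 1.3333333
E[C²] = 1.3333333 + 0² = 1.3333333 + 0 = 1.3333333

1.3333333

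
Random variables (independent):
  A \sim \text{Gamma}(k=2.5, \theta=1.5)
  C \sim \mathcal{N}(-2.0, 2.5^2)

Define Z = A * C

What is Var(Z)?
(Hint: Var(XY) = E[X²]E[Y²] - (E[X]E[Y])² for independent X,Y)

Var(XY) = E[X²]E[Y²] - (E[X]E[Y])²
E[A] = 3.75, Var(A) = 5.625
E[C] = -2, Var(C) = 6.25
E[A²] = 5.625 + 3.75² = 19.6875
E[C²] = 6.25 + (-2)² = 10.25
Var(Z) = 19.6875*10.25 - (3.75*(-2))²
= 201.79688 - 56.25 = 145.54688

145.54688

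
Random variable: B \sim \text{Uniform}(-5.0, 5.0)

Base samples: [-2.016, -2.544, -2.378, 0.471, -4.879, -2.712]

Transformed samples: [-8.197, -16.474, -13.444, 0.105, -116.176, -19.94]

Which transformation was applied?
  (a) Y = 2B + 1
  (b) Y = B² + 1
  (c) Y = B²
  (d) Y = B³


Checking option (d) Y = B³:
  B = -2.016 -> Y = -8.197 ✓
  B = -2.544 -> Y = -16.474 ✓
  B = -2.378 -> Y = -13.444 ✓
All samples match this transformation.

(d) B³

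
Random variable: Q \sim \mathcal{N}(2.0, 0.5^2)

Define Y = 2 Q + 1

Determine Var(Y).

For Y = aQ + b: Var(Y) = a² * Var(Q)
Var(Q) = 0.5^2 = 0.25
Var(Y) = 2² * 0.25 = 4 * 0.25 = 1

1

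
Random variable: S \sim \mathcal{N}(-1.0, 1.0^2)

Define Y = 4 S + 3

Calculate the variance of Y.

For Y = aS + b: Var(Y) = a² * Var(S)
Var(S) = 1.0^2 = 1
Var(Y) = 4² * 1 = 16 * 1 = 16

16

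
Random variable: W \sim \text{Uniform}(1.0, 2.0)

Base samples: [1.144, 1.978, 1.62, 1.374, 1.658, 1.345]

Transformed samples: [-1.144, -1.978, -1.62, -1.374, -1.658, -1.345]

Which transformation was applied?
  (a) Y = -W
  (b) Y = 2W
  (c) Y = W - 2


Checking option (a) Y = -W:
  W = 1.144 -> Y = -1.144 ✓
  W = 1.978 -> Y = -1.978 ✓
  W = 1.62 -> Y = -1.62 ✓
All samples match this transformation.

(a) -W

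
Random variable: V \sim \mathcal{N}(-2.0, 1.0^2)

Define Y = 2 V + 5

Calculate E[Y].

For Y = 2V + 5:
E[Y] = 2 * E[V] + 5
E[V] = -2.0 = -2
E[Y] = 2 * (-2) + 5 = 1

1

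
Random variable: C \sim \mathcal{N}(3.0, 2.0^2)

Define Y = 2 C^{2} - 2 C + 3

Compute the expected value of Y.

E[Y] = 2*E[C²] - 2*E[C] + 3
E[C] = 3
E[C²] = Var(C) + (E[C])² = 4 + 9 = 13
E[Y] = 2*13 - 2*3 + 3 = 23

23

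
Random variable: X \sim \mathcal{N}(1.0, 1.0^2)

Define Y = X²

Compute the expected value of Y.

Using E[X²] = Var(X) + (E[X])²:
E[X] = 1
Var(X) = 1.0^2 = 1
E[X²] = 1 + 1² = 1 + 1 = 2

2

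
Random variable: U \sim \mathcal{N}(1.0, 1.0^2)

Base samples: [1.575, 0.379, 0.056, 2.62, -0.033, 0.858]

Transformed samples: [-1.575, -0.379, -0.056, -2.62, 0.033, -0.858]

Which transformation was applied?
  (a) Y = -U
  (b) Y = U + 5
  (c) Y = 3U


Checking option (a) Y = -U:
  U = 1.575 -> Y = -1.575 ✓
  U = 0.379 -> Y = -0.379 ✓
  U = 0.056 -> Y = -0.056 ✓
All samples match this transformation.

(a) -U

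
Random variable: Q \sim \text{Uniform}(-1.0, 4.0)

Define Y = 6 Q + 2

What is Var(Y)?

For Y = aQ + b: Var(Y) = a² * Var(Q)
Var(Q) = (4 + 1)^2/12 = 2.0833333
Var(Y) = 6² * 2.0833333 = 36 * 2.0833333 = 75

75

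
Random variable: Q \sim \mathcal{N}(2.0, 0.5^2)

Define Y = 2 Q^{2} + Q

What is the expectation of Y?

E[Y] = 2*E[Q²] + 1*E[Q]
E[Q] = 2
E[Q²] = Var(Q) + (E[Q])² = 0.25 + 4 = 4.25
E[Y] = 2*4.25 + 1*2 = 10.5

10.5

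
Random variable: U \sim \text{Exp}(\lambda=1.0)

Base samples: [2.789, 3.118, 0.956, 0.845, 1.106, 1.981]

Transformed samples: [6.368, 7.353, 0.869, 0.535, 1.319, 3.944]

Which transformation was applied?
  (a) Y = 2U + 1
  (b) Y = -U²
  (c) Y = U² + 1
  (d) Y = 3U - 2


Checking option (d) Y = 3U - 2:
  U = 2.789 -> Y = 6.368 ✓
  U = 3.118 -> Y = 7.353 ✓
  U = 0.956 -> Y = 0.869 ✓
All samples match this transformation.

(d) 3U - 2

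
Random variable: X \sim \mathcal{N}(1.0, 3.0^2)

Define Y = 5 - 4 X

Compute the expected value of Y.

For Y = -4X + 5:
E[Y] = -4 * E[X] + 5
E[X] = 1.0 = 1
E[Y] = -4 * 1 + 5 = 1

1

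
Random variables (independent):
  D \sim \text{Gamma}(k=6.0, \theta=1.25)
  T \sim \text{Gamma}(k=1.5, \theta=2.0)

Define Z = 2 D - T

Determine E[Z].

E[Z] = 2*E[D] - 1*E[T]
E[D] = 7.5
E[T] = 3
E[Z] = 2*7.5 - 1*3 = 12

12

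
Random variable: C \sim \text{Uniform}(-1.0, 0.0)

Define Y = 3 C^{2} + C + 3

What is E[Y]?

E[Y] = 3*E[C²] + 1*E[C] + 3
E[C] = -0.5
E[C²] = Var(C) + (E[C])² = 0.083333333 + 0.25 = 0.33333333
E[Y] = 3*0.33333333 + 1*(-0.5) + 3 = 3.5

3.5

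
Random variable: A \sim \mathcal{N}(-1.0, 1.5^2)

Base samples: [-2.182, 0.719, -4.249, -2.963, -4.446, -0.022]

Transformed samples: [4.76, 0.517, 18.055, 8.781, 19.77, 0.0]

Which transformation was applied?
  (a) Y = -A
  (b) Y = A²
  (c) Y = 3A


Checking option (b) Y = A²:
  A = -2.182 -> Y = 4.76 ✓
  A = 0.719 -> Y = 0.517 ✓
  A = -4.249 -> Y = 18.055 ✓
All samples match this transformation.

(b) A²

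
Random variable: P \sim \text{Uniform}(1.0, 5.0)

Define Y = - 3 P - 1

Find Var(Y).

For Y = aP + b: Var(Y) = a² * Var(P)
Var(P) = (5 - 1)^2/12 = 1.3333333
Var(Y) = (-3)² * 1.3333333 = 9 * 1.3333333 = 12

12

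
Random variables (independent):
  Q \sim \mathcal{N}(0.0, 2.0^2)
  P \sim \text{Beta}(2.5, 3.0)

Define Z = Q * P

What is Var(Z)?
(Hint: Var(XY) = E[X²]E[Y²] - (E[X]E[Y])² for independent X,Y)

Var(XY) = E[X²]E[Y²] - (E[X]E[Y])²
E[Q] = 0, Var(Q) = 4
E[P] = 0.45454545, Var(P) = 0.038143675
E[Q²] = 4 + 0² = 4
E[P²] = 0.038143675 + 0.45454545² = 0.24475524
Var(Z) = 4*0.24475524 - (0*0.45454545)²
= 0.97902098 - 0 = 0.97902098

0.97902098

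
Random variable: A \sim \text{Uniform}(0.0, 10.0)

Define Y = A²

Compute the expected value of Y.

E[A²] = Var(A) + (E[A])² = 8.3333333 + 25 = 33.333333

33.333333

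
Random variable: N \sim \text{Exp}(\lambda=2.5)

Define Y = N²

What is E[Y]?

Using E[X²] = Var(X) + (E[X])²:
E[N] = 0.4
Var(N) = 1/2.5^2 = 0.16
E[N²] = 0.16 + 0.4² = 0.16 + 0.16 = 0.32

0.32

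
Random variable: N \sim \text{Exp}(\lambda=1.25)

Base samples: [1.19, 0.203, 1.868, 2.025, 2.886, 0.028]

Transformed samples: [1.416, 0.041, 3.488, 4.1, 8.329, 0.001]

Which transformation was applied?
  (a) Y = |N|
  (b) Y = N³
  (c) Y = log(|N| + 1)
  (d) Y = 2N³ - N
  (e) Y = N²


Checking option (e) Y = N²:
  N = 1.19 -> Y = 1.416 ✓
  N = 0.203 -> Y = 0.041 ✓
  N = 1.868 -> Y = 3.488 ✓
All samples match this transformation.

(e) N²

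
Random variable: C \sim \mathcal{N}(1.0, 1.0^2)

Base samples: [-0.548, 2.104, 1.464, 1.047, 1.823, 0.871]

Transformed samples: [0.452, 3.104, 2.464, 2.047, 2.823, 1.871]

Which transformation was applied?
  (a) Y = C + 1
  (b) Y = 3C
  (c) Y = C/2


Checking option (a) Y = C + 1:
  C = -0.548 -> Y = 0.452 ✓
  C = 2.104 -> Y = 3.104 ✓
  C = 1.464 -> Y = 2.464 ✓
All samples match this transformation.

(a) C + 1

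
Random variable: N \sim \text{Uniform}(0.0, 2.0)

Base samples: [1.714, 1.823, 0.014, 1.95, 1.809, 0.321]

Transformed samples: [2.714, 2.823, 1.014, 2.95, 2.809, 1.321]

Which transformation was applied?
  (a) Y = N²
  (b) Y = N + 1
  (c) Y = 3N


Checking option (b) Y = N + 1:
  N = 1.714 -> Y = 2.714 ✓
  N = 1.823 -> Y = 2.823 ✓
  N = 0.014 -> Y = 1.014 ✓
All samples match this transformation.

(b) N + 1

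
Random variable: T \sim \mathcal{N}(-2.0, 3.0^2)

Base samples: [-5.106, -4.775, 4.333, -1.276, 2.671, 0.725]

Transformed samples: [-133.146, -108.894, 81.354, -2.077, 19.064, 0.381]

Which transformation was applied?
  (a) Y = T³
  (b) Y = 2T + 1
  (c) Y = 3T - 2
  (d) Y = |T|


Checking option (a) Y = T³:
  T = -5.106 -> Y = -133.146 ✓
  T = -4.775 -> Y = -108.894 ✓
  T = 4.333 -> Y = 81.354 ✓
All samples match this transformation.

(a) T³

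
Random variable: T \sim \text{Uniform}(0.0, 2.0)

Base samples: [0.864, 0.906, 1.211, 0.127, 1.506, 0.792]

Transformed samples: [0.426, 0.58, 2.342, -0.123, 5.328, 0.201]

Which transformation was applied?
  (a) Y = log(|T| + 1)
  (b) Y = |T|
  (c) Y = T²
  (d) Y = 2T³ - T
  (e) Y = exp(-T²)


Checking option (d) Y = 2T³ - T:
  T = 0.864 -> Y = 0.426 ✓
  T = 0.906 -> Y = 0.58 ✓
  T = 1.211 -> Y = 2.342 ✓
All samples match this transformation.

(d) 2T³ - T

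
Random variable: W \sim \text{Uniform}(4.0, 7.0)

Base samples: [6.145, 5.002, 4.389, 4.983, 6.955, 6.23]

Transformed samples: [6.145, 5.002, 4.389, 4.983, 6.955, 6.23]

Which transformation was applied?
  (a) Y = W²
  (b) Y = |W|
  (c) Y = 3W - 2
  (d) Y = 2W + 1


Checking option (b) Y = |W|:
  W = 6.145 -> Y = 6.145 ✓
  W = 5.002 -> Y = 5.002 ✓
  W = 4.389 -> Y = 4.389 ✓
All samples match this transformation.

(b) |W|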